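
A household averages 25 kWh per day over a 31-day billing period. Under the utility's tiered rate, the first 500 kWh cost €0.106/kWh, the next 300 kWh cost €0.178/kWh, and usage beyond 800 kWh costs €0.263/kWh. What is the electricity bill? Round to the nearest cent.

€101.95

Usage = 25 kWh/day × 31 days = 775 kWh
First 500 kWh × €0.106 = €53.00
Next 275 kWh × €0.178 = €48.95
Remaining tier: 0 kWh (not reached)
Total = €101.95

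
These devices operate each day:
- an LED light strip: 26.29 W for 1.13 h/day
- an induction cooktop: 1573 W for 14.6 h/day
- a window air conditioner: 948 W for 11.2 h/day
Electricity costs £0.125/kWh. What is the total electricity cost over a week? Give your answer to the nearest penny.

LED light strip: 26.29 W × 1.13 h × 7 d = 208 Wh = 0.208 kWh
induction cooktop: 1573 W × 14.6 h × 7 d = 160,761 Wh = 160.8 kWh
window air conditioner: 948 W × 11.2 h × 7 d = 74,323 Wh = 74.32 kWh
Total energy = 0.208 + 160.8 + 74.32 = 235.3 kWh
Cost = 235.3 kWh × £0.125 = £29.41

£29.41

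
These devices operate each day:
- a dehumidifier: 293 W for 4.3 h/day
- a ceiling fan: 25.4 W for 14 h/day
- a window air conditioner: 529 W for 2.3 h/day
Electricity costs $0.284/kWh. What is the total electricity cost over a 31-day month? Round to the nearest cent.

dehumidifier: 293 W × 4.3 h × 31 d = 39,057 Wh = 39.06 kWh
ceiling fan: 25.4 W × 14 h × 31 d = 11,024 Wh = 11.02 kWh
window air conditioner: 529 W × 2.3 h × 31 d = 37,718 Wh = 37.72 kWh
Total energy = 39.06 + 11.02 + 37.72 = 87.8 kWh
Cost = 87.8 kWh × $0.284 = $24.93

$24.93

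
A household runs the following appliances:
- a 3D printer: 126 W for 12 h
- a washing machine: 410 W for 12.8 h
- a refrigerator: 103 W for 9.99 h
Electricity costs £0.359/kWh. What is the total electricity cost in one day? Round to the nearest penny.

£2.80

3D printer: 126 W × 12 h = 1,512 Wh = 1.512 kWh
washing machine: 410 W × 12.8 h = 5,248 Wh = 5.248 kWh
refrigerator: 103 W × 9.99 h = 1,029 Wh = 1.029 kWh
Total energy = 1.512 + 5.248 + 1.029 = 7.789 kWh
Cost = 7.789 kWh × £0.359 = £2.80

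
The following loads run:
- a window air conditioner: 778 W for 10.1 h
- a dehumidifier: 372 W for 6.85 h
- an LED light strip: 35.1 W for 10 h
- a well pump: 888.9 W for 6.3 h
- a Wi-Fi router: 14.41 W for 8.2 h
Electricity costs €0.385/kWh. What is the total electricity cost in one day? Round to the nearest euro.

window air conditioner: 778 W × 10.1 h = 7,858 Wh = 7.858 kWh
dehumidifier: 372 W × 6.85 h = 2,548 Wh = 2.548 kWh
LED light strip: 35.1 W × 10 h = 351 Wh = 0.351 kWh
well pump: 888.9 W × 6.3 h = 5,600 Wh = 5.6 kWh
Wi-Fi router: 14.41 W × 8.2 h = 118 Wh = 0.1182 kWh
Total energy = 7.858 + 2.548 + 0.351 + 5.6 + 0.1182 = 16.48 kWh
Cost = 16.48 kWh × €0.385 = €6.34 ≈ €6

€6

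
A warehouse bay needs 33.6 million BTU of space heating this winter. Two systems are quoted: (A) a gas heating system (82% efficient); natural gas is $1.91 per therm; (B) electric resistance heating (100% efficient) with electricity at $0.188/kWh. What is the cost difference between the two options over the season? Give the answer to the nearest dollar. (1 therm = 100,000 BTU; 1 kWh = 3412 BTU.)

$1069

Heat load = 33.6 × 10⁶ BTU = 33,600,000 BTU
Gas: input = 33,600,000 / 0.820 = 40,975,610 BTU = 409.8 therm → 409.8 × $1.91 = $782.63
Electric: 33,600,000 BTU / 3412 = 9,848 kWh → × $0.188 = $1,851.35
Difference = |$782.63 − $1,851.35| = $1,068.71 ≈ $1069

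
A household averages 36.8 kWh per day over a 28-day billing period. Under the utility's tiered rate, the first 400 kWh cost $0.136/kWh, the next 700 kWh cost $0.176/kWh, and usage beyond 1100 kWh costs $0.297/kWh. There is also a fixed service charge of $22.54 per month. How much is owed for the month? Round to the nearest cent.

Usage = 36.8 kWh/day × 28 days = 1030.4 kWh
First 400 kWh × $0.136 = $54.40
Next 630.4 kWh × $0.176 = $110.95
Remaining tier: 0 kWh (not reached)
Energy charge = $165.35; + service $22.54 = $187.89

$187.89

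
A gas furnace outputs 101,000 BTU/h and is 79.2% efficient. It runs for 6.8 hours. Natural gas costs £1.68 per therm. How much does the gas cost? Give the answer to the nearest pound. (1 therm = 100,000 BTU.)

Heat delivered = 101,000 BTU/h × 6.8 h = 686,800 BTU
Gas input = 686,800 / 0.792 = 867,172 BTU
= 867,172 / 100,000 = 8.672 therm
Cost = 8.672 × £1.68/therm = £14.57 ≈ £15

£15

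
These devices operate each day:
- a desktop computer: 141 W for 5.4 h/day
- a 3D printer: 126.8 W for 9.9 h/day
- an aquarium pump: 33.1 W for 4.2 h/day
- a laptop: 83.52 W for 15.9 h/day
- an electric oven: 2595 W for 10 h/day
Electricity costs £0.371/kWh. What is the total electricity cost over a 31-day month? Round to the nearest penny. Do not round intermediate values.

desktop computer: 141 W × 5.4 h × 31 d = 23,603 Wh = 23.6 kWh
3D printer: 126.8 W × 9.9 h × 31 d = 38,915 Wh = 38.91 kWh
aquarium pump: 33.1 W × 4.2 h × 31 d = 4,310 Wh = 4.31 kWh
laptop: 83.52 W × 15.9 h × 31 d = 41,167 Wh = 41.17 kWh
electric oven: 2595 W × 10 h × 31 d = 804,450 Wh = 804.5 kWh
Total energy = 23.6 + 38.91 + 4.31 + 41.17 + 804.5 = 912.4 kWh
Cost = 912.4 kWh × £0.371 = £338.52

£338.52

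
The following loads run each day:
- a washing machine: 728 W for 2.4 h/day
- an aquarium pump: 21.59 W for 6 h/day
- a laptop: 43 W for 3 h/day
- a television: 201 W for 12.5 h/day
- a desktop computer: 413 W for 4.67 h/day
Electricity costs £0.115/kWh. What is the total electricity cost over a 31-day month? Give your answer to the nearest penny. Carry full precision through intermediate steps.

washing machine: 728 W × 2.4 h × 31 d = 54,163 Wh = 54.16 kWh
aquarium pump: 21.59 W × 6 h × 31 d = 4,016 Wh = 4.016 kWh
laptop: 43 W × 3 h × 31 d = 3,999 Wh = 3.999 kWh
television: 201 W × 12.5 h × 31 d = 77,888 Wh = 77.89 kWh
desktop computer: 413 W × 4.67 h × 31 d = 59,790 Wh = 59.79 kWh
Total energy = 54.16 + 4.016 + 3.999 + 77.89 + 59.79 = 199.9 kWh
Cost = 199.9 kWh × £0.115 = £22.98

£22.98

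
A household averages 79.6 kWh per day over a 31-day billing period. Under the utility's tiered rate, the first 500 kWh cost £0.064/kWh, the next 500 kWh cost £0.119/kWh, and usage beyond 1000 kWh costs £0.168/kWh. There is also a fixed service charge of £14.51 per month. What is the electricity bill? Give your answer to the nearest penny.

Usage = 79.6 kWh/day × 31 days = 2467.6 kWh
First 500 kWh × £0.064 = £32.00
Next 500 kWh × £0.119 = £59.50
Remaining 1467.6 kWh × £0.168 = £246.56
Energy charge = £338.06; + service £14.51 = £352.57

£352.57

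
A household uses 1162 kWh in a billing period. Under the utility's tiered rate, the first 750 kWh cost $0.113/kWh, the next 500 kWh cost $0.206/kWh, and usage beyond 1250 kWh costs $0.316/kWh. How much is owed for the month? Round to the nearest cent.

$169.62

First 750 kWh × $0.113 = $84.75
Next 412 kWh × $0.206 = $84.87
Remaining tier: 0 kWh (not reached)
Total = $169.62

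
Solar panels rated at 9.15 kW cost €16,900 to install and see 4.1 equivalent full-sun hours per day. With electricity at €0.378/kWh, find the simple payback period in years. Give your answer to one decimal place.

3.3 years

Daily generation = 9.15 kW × 4.1 h = 37.52 kWh
Annual generation = 37.52 × 365 = 13693 kWh
Annual savings = 13693 × €0.378 = €5,175.94
Payback = €16,900 / €5,175.94 = 3.27 years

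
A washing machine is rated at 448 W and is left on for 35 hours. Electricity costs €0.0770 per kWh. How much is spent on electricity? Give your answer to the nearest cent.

€1.21

Energy = 448 W × 35 h = 15,680 Wh = 15.68 kWh
Cost = 15.68 kWh × €0.0770/kWh = €1.21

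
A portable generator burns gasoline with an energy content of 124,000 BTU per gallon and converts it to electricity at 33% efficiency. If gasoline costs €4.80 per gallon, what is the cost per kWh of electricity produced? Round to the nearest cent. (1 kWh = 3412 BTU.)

Electrical output per gallon = 124,000 BTU × 0.33 / 3412 BTU/kWh = 11.99 kWh
Cost per kWh = €4.80 / 11.99 kWh = €0.400

€0.40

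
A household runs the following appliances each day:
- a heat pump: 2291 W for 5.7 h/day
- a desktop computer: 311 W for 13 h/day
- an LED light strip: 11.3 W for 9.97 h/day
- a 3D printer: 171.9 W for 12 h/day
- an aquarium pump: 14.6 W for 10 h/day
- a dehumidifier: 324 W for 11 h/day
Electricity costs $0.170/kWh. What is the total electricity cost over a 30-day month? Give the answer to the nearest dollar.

heat pump: 2291 W × 5.7 h × 30 d = 391,761 Wh = 391.8 kWh
desktop computer: 311 W × 13 h × 30 d = 121,290 Wh = 121.3 kWh
LED light strip: 11.3 W × 9.97 h × 30 d = 3,380 Wh = 3.38 kWh
3D printer: 171.9 W × 12 h × 30 d = 61,884 Wh = 61.88 kWh
aquarium pump: 14.6 W × 10 h × 30 d = 4,380 Wh = 4.38 kWh
dehumidifier: 324 W × 11 h × 30 d = 106,920 Wh = 106.9 kWh
Total energy = 391.8 + 121.3 + 3.38 + 61.88 + 4.38 + 106.9 = 689.6 kWh
Cost = 689.6 kWh × $0.170 = $117.23 ≈ $117

$117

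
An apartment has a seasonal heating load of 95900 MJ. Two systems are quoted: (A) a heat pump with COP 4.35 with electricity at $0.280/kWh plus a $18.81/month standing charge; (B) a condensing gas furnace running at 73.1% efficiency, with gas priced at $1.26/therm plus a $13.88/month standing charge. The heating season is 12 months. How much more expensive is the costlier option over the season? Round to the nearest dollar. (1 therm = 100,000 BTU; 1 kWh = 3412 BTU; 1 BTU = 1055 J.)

$207

Heat load = 95900 MJ = 95,900,000,000 J / 1055 = 90,900,474 BTU
Gas: input = 90,900,474 / 0.731 = 124,350,854 BTU = 1,244 therm → 1,244 × $1.26 = $1,566.82; + 12 × $13.88 standing = $1,733.38
Heat pump: 90,900,474 BTU / 3412 = 26,640 kWh heat; / 4.35 = 6,124 kWh in → × $0.280 = $1,714.85; + 12 × $18.81 standing = $1,940.57
Difference = |$1,733.38 − $1,940.57| = $207.19 ≈ $207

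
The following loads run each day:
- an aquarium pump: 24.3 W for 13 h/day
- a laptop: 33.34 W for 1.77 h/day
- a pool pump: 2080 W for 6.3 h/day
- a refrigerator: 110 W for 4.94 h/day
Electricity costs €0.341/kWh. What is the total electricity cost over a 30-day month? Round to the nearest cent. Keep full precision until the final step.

€143.45

aquarium pump: 24.3 W × 13 h × 30 d = 9,477 Wh = 9.477 kWh
laptop: 33.34 W × 1.77 h × 30 d = 1,770 Wh = 1.77 kWh
pool pump: 2080 W × 6.3 h × 30 d = 393,120 Wh = 393.1 kWh
refrigerator: 110 W × 4.94 h × 30 d = 16,302 Wh = 16.3 kWh
Total energy = 9.477 + 1.77 + 393.1 + 16.3 = 420.7 kWh
Cost = 420.7 kWh × €0.341 = €143.45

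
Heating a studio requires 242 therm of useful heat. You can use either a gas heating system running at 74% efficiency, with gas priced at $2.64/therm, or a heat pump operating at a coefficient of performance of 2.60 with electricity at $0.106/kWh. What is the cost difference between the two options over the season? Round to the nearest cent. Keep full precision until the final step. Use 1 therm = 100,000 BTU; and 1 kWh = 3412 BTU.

$574.19

Heat load = 242 therm × 100,000 = 24,200,000 BTU
Gas: input = 24,200,000 / 0.74 = 32,702,703 BTU = 327 therm → 327 × $2.64 = $863.35
Heat pump: 24,200,000 BTU / 3412 = 7,093 kWh heat; / 2.60 = 2,728 kWh in → × $0.106 = $289.16
Difference = |$863.35 − $289.16| = $574.19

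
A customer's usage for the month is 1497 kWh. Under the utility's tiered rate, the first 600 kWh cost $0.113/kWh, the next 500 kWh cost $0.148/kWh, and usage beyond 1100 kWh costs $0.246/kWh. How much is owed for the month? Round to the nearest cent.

$239.46

First 600 kWh × $0.113 = $67.80
Next 500 kWh × $0.148 = $74.00
Remaining 397 kWh × $0.246 = $97.66
Total = $239.46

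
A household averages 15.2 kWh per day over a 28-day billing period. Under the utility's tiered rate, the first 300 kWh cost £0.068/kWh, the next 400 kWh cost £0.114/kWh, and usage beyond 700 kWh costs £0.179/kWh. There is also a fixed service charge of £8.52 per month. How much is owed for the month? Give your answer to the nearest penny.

£43.24

Usage = 15.2 kWh/day × 28 days = 425.6 kWh
First 300 kWh × £0.068 = £20.40
Next 125.6 kWh × £0.114 = £14.32
Remaining tier: 0 kWh (not reached)
Energy charge = £34.72; + service £8.52 = £43.24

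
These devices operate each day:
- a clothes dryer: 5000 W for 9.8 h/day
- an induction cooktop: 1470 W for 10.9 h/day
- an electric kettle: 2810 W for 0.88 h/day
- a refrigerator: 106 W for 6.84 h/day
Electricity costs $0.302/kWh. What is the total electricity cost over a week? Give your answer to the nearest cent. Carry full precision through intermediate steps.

clothes dryer: 5000 W × 9.8 h × 7 d = 343,000 Wh = 343 kWh
induction cooktop: 1470 W × 10.9 h × 7 d = 112,161 Wh = 112.2 kWh
electric kettle: 2810 W × 0.88 h × 7 d = 17,310 Wh = 17.31 kWh
refrigerator: 106 W × 6.84 h × 7 d = 5,075 Wh = 5.075 kWh
Total energy = 343 + 112.2 + 17.31 + 5.075 = 477.5 kWh
Cost = 477.5 kWh × $0.302 = $144.22

$144.22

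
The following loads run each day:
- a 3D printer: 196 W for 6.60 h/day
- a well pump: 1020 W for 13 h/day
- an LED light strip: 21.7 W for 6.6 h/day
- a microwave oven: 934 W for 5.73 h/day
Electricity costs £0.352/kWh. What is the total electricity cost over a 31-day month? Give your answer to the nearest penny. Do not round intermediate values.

3D printer: 196 W × 6.60 h × 31 d = 40,102 Wh = 40.1 kWh
well pump: 1020 W × 13 h × 31 d = 411,060 Wh = 411.1 kWh
LED light strip: 21.7 W × 6.6 h × 31 d = 4,440 Wh = 4.44 kWh
microwave oven: 934 W × 5.73 h × 31 d = 165,906 Wh = 165.9 kWh
Total energy = 40.1 + 411.1 + 4.44 + 165.9 = 621.5 kWh
Cost = 621.5 kWh × £0.352 = £218.77

£218.77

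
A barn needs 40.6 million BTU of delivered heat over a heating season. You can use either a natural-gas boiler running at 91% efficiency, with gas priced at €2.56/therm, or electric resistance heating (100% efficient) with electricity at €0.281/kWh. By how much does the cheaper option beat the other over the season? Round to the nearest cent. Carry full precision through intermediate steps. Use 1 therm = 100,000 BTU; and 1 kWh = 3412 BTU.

Heat load = 40.6 × 10⁶ BTU = 40,600,000 BTU
Gas: input = 40,600,000 / 0.91 = 44,615,385 BTU = 446.2 therm → 446.2 × €2.56 = €1,142.15
Electric: 40,600,000 BTU / 3412 = 11,900 kWh → × €0.281 = €3,343.67
Difference = |€1,142.15 − €3,343.67| = €2,201.52

€2201.52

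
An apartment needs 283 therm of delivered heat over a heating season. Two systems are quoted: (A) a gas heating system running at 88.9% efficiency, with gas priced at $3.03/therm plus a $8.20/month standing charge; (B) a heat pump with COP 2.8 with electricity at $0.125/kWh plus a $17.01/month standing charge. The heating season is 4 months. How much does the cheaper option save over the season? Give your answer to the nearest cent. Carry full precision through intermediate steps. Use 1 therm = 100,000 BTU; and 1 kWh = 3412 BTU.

Heat load = 283 therm × 100,000 = 28,300,000 BTU
Gas: input = 28,300,000 / 0.889 = 31,833,521 BTU = 318.3 therm → 318.3 × $3.03 = $964.56; + 4 × $8.20 standing = $997.36
Heat pump: 28,300,000 BTU / 3412 = 8,294 kWh heat; / 2.8 = 2,962 kWh in → × $0.125 = $370.28; + 4 × $17.01 standing = $438.32
Difference = |$997.36 − $438.32| = $559.04

$559.04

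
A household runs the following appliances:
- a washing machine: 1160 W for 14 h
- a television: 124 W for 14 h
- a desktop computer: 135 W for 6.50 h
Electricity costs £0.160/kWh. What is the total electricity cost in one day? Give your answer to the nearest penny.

£3.02

washing machine: 1160 W × 14 h = 16,240 Wh = 16.24 kWh
television: 124 W × 14 h = 1,736 Wh = 1.736 kWh
desktop computer: 135 W × 6.50 h = 878 Wh = 0.8775 kWh
Total energy = 16.24 + 1.736 + 0.8775 = 18.85 kWh
Cost = 18.85 kWh × £0.160 = £3.02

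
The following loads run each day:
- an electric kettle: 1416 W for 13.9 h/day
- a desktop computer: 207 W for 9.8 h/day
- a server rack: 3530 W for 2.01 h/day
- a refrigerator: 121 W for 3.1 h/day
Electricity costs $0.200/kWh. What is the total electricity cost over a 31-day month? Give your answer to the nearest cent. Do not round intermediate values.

$180.92

electric kettle: 1416 W × 13.9 h × 31 d = 610,154 Wh = 610.2 kWh
desktop computer: 207 W × 9.8 h × 31 d = 62,887 Wh = 62.89 kWh
server rack: 3530 W × 2.01 h × 31 d = 219,954 Wh = 220 kWh
refrigerator: 121 W × 3.1 h × 31 d = 11,628 Wh = 11.63 kWh
Total energy = 610.2 + 62.89 + 220 + 11.63 = 904.6 kWh
Cost = 904.6 kWh × $0.200 = $180.92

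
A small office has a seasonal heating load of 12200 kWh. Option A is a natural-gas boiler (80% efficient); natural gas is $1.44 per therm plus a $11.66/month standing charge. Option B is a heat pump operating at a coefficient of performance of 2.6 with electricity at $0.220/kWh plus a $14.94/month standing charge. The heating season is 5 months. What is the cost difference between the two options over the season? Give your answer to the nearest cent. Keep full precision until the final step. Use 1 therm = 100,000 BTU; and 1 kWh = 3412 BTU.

Heat load = 12200 kWh × 3412 = 41,626,400 BTU
Gas: input = 41,626,400 / 0.80 = 52,033,000 BTU = 520.3 therm → 520.3 × $1.44 = $749.28; + 5 × $11.66 standing = $807.58
Heat pump: 41,626,400 BTU / 3412 = 12,200 kWh heat; / 2.6 = 4,692 kWh in → × $0.220 = $1,032.31; + 5 × $14.94 standing = $1,107.01
Difference = |$807.58 − $1,107.01| = $299.43

$299.43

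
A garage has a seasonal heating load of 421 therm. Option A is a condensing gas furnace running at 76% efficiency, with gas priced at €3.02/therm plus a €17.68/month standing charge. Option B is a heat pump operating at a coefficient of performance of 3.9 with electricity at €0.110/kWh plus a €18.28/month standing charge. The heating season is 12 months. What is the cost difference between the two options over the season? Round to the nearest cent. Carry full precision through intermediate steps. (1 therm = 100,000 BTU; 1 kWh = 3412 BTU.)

€1317.70

Heat load = 421 therm × 100,000 = 42,100,000 BTU
Gas: input = 42,100,000 / 0.76 = 55,394,737 BTU = 553.9 therm → 553.9 × €3.02 = €1,672.92; + 12 × €17.68 standing = €1,885.08
Heat pump: 42,100,000 BTU / 3412 = 12,340 kWh heat; / 3.9 = 3,164 kWh in → × €0.110 = €348.02; + 12 × €18.28 standing = €567.38
Difference = |€1,885.08 − €567.38| = €1,317.70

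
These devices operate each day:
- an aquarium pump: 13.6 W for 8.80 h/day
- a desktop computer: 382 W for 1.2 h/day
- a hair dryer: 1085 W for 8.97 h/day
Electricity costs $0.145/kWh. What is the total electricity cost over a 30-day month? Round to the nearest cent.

$44.85

aquarium pump: 13.6 W × 8.80 h × 30 d = 3,590 Wh = 3.59 kWh
desktop computer: 382 W × 1.2 h × 30 d = 13,752 Wh = 13.75 kWh
hair dryer: 1085 W × 8.97 h × 30 d = 291,974 Wh = 292 kWh
Total energy = 3.59 + 13.75 + 292 = 309.3 kWh
Cost = 309.3 kWh × $0.145 = $44.85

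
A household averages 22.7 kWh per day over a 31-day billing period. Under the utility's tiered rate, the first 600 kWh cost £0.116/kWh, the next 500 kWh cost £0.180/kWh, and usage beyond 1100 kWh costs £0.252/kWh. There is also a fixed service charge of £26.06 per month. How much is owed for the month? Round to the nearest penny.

£114.33

Usage = 22.7 kWh/day × 31 days = 703.7 kWh
First 600 kWh × £0.116 = £69.60
Next 103.7 kWh × £0.180 = £18.67
Remaining tier: 0 kWh (not reached)
Energy charge = £88.27; + service £26.06 = £114.33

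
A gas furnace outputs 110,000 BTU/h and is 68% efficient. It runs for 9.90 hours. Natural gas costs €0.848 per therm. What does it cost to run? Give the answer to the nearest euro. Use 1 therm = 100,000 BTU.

€14

Heat delivered = 110,000 BTU/h × 9.90 h = 1,089,000 BTU
Gas input = 1,089,000 / 0.68 = 1,601,471 BTU
= 1,601,471 / 100,000 = 16.01 therm
Cost = 16.01 × €0.848/therm = €13.58 ≈ €14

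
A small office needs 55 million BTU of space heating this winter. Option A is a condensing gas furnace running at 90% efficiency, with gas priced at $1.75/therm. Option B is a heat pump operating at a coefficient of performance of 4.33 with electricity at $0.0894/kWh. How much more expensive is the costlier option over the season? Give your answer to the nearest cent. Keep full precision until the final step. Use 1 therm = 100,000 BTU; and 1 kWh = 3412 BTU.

$736.63

Heat load = 55 × 10⁶ BTU = 55,000,000 BTU
Gas: input = 55,000,000 / 0.90 = 61,111,111 BTU = 611.1 therm → 611.1 × $1.75 = $1,069.44
Heat pump: 55,000,000 BTU / 3412 = 16,120 kWh heat; / 4.33 = 3,723 kWh in → × $0.0894 = $332.82
Difference = |$1,069.44 − $332.82| = $736.63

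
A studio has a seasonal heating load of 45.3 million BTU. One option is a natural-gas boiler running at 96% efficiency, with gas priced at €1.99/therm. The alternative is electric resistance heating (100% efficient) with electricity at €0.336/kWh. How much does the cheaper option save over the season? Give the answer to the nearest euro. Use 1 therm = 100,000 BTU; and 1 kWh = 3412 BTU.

€3522

Heat load = 45.3 × 10⁶ BTU = 45,300,000 BTU
Gas: input = 45,300,000 / 0.96 = 47,187,500 BTU = 471.9 therm → 471.9 × €1.99 = €939.03
Electric: 45,300,000 BTU / 3412 = 13,280 kWh → × €0.336 = €4,460.96
Difference = |€939.03 − €4,460.96| = €3,521.93 ≈ €3522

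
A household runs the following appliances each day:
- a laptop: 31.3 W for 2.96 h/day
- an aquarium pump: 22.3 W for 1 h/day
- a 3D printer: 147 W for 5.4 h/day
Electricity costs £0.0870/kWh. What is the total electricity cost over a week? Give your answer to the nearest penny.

laptop: 31.3 W × 2.96 h × 7 d = 649 Wh = 0.6485 kWh
aquarium pump: 22.3 W × 1 h × 7 d = 156 Wh = 0.1561 kWh
3D printer: 147 W × 5.4 h × 7 d = 5,557 Wh = 5.557 kWh
Total energy = 0.6485 + 0.1561 + 5.557 = 6.361 kWh
Cost = 6.361 kWh × £0.0870 = £0.55

£0.55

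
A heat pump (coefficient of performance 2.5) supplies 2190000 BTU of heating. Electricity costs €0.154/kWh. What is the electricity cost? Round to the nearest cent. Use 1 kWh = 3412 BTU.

Heat delivered = 2,190,000 BTU / 3412 = 641.9 kWh
Electrical input = 641.9 kWh / 2.5 = 256.7 kWh
Cost = 256.7 × €0.154/kWh = €39.54

€39.54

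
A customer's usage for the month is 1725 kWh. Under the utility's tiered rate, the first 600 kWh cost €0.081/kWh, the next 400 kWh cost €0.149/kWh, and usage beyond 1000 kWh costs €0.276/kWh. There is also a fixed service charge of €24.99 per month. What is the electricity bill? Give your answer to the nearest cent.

€333.29

First 600 kWh × €0.081 = €48.60
Next 400 kWh × €0.149 = €59.60
Remaining 725 kWh × €0.276 = €200.10
Energy charge = €308.30; + service €24.99 = €333.29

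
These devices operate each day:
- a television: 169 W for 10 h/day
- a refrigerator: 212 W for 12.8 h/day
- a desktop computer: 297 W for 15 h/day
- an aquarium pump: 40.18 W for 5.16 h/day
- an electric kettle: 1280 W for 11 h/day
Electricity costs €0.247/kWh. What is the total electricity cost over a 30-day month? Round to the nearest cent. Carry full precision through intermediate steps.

€171.51

television: 169 W × 10 h × 30 d = 50,700 Wh = 50.7 kWh
refrigerator: 212 W × 12.8 h × 30 d = 81,408 Wh = 81.41 kWh
desktop computer: 297 W × 15 h × 30 d = 133,650 Wh = 133.7 kWh
aquarium pump: 40.18 W × 5.16 h × 30 d = 6,220 Wh = 6.22 kWh
electric kettle: 1280 W × 11 h × 30 d = 422,400 Wh = 422.4 kWh
Total energy = 50.7 + 81.41 + 133.7 + 6.22 + 422.4 = 694.4 kWh
Cost = 694.4 kWh × €0.247 = €171.51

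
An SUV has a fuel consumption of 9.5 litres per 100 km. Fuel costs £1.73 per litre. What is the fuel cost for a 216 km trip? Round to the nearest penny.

Fuel = 9.5 L/100 km × 216 km / 100 = 20.52 L
Cost = 20.52 L × £1.73/L = £35.50

£35.50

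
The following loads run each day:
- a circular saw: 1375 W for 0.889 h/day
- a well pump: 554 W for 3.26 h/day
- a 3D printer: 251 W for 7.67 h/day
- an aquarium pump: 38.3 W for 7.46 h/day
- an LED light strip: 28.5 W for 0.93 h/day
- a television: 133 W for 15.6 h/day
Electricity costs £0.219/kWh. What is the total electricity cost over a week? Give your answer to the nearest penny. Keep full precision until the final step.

£11.25

circular saw: 1375 W × 0.889 h × 7 d = 8,557 Wh = 8.557 kWh
well pump: 554 W × 3.26 h × 7 d = 12,642 Wh = 12.64 kWh
3D printer: 251 W × 7.67 h × 7 d = 13,476 Wh = 13.48 kWh
aquarium pump: 38.3 W × 7.46 h × 7 d = 2,000 Wh = 2 kWh
LED light strip: 28.5 W × 0.93 h × 7 d = 186 Wh = 0.1855 kWh
television: 133 W × 15.6 h × 7 d = 14,524 Wh = 14.52 kWh
Total energy = 8.557 + 12.64 + 13.48 + 2 + 0.1855 + 14.52 = 51.38 kWh
Cost = 51.38 kWh × £0.219 = £11.25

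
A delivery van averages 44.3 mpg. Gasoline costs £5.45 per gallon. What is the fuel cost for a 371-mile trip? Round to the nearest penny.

Fuel = 371 mi / 44.3 mpg = 8.375 gal
Cost = 8.375 gal × £5.45/gal = £45.64

£45.64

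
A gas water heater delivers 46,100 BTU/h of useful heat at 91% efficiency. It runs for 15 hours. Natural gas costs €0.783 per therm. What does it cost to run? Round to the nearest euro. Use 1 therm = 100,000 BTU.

€6

Heat delivered = 46,100 BTU/h × 15 h = 691,500 BTU
Gas input = 691,500 / 0.91 = 759,890 BTU
= 759,890 / 100,000 = 7.599 therm
Cost = 7.599 × €0.783/therm = €5.95 ≈ €6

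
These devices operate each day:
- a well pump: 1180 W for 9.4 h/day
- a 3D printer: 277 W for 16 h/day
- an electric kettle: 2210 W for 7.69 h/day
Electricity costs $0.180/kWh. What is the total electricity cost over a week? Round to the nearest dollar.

well pump: 1180 W × 9.4 h × 7 d = 77,644 Wh = 77.64 kWh
3D printer: 277 W × 16 h × 7 d = 31,024 Wh = 31.02 kWh
electric kettle: 2210 W × 7.69 h × 7 d = 118,964 Wh = 119 kWh
Total energy = 77.64 + 31.02 + 119 = 227.6 kWh
Cost = 227.6 kWh × $0.180 = $40.97 ≈ $41

$41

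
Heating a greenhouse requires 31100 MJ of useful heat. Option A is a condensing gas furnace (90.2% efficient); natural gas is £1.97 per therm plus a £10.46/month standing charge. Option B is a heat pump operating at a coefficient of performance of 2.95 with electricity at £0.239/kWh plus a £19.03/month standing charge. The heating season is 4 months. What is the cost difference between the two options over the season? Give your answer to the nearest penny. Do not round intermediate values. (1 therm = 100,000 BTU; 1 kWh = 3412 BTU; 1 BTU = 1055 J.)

£90.42

Heat load = 31100 MJ = 31,100,000,000 J / 1055 = 29,478,673 BTU
Gas: input = 29,478,673 / 0.902 = 32,681,456 BTU = 326.8 therm → 326.8 × £1.97 = £643.82; + 4 × £10.46 standing = £685.66
Heat pump: 29,478,673 BTU / 3412 = 8,640 kWh heat; / 2.95 = 2,929 kWh in → × £0.239 = £699.96; + 4 × £19.03 standing = £776.08
Difference = |£685.66 − £776.08| = £90.42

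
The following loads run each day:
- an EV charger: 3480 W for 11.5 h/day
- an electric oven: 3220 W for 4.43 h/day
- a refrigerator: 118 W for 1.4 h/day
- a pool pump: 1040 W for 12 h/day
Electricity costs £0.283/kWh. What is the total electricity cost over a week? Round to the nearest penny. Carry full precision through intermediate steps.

EV charger: 3480 W × 11.5 h × 7 d = 280,140 Wh = 280.1 kWh
electric oven: 3220 W × 4.43 h × 7 d = 99,852 Wh = 99.85 kWh
refrigerator: 118 W × 1.4 h × 7 d = 1,156 Wh = 1.156 kWh
pool pump: 1040 W × 12 h × 7 d = 87,360 Wh = 87.36 kWh
Total energy = 280.1 + 99.85 + 1.156 + 87.36 = 468.5 kWh
Cost = 468.5 kWh × £0.283 = £132.59

£132.59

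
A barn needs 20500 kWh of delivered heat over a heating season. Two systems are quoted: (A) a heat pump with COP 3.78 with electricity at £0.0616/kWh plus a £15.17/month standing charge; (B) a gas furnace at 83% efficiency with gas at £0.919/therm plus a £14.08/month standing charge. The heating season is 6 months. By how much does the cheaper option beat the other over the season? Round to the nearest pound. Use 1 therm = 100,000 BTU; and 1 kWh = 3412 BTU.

Heat load = 20500 kWh × 3412 = 69,946,000 BTU
Gas: input = 69,946,000 / 0.83 = 84,272,289 BTU = 842.7 therm → 842.7 × £0.919 = £774.46; + 6 × £14.08 standing = £858.94
Heat pump: 69,946,000 BTU / 3412 = 20,500 kWh heat; / 3.78 = 5,423 kWh in → × £0.0616 = £334.07; + 6 × £15.17 standing = £425.09
Difference = |£858.94 − £425.09| = £433.85 ≈ £434

£434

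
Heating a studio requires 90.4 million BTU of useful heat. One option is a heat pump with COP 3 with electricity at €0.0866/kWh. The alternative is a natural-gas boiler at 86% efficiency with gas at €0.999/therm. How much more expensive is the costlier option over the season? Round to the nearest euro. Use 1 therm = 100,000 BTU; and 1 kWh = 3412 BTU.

Heat load = 90.4 × 10⁶ BTU = 90,400,000 BTU
Gas: input = 90,400,000 / 0.86 = 105,116,279 BTU = 1,051 therm → 1,051 × €0.999 = €1,050.11
Heat pump: 90,400,000 BTU / 3412 = 26,490 kWh heat; / 3 = 8,832 kWh in → × €0.0866 = €764.81
Difference = |€1,050.11 − €764.81| = €285.30 ≈ €285

€285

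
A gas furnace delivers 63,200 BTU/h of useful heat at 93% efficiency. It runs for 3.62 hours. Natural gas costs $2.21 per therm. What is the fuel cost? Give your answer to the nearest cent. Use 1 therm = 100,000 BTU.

$5.44

Heat delivered = 63,200 BTU/h × 3.62 h = 228,784 BTU
Gas input = 228,784 / 0.93 = 246,004 BTU
= 246,004 / 100,000 = 2.46 therm
Cost = 2.46 × $2.21/therm = $5.44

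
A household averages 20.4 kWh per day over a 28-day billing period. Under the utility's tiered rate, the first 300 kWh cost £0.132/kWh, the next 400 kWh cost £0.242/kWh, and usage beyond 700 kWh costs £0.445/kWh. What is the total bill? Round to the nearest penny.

£105.23

Usage = 20.4 kWh/day × 28 days = 571.2 kWh
First 300 kWh × £0.132 = £39.60
Next 271.2 kWh × £0.242 = £65.63
Remaining tier: 0 kWh (not reached)
Total = £105.23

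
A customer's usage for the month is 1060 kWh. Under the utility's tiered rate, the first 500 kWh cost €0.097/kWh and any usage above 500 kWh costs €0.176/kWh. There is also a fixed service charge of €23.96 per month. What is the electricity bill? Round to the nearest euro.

€171

First 500 kWh × €0.097 = €48.50
Remaining 560 kWh × €0.176 = €98.56
Energy charge = €147.06; + service €23.96 = €171.02 ≈ €171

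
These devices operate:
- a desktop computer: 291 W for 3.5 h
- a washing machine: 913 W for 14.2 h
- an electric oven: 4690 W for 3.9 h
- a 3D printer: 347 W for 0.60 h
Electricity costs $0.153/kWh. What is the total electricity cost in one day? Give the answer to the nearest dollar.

$5

desktop computer: 291 W × 3.5 h = 1,018 Wh = 1.018 kWh
washing machine: 913 W × 14.2 h = 12,965 Wh = 12.96 kWh
electric oven: 4690 W × 3.9 h = 18,291 Wh = 18.29 kWh
3D printer: 347 W × 0.60 h = 208 Wh = 0.2082 kWh
Total energy = 1.018 + 12.96 + 18.29 + 0.2082 = 32.48 kWh
Cost = 32.48 kWh × $0.153 = $4.97 ≈ $5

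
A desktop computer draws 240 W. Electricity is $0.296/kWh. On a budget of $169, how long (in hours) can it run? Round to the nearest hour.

Energy budget = $169 / $0.296 per kWh = 570.9 kWh = 570,946 Wh
Runtime = 570,946 Wh / 240 W = 2,379 h

2379 h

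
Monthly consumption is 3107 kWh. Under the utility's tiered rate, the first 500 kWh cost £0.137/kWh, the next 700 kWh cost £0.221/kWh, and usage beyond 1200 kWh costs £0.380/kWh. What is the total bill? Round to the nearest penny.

£947.86

First 500 kWh × £0.137 = £68.50
Next 700 kWh × £0.221 = £154.70
Remaining 1907 kWh × £0.380 = £724.66
Total = £947.86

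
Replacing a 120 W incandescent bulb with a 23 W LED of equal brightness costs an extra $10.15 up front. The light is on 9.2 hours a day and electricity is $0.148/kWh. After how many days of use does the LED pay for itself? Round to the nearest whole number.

77 days

Power saved = 120 − 23 = 97 W
Daily energy saved = 97 W × 9.2 h = 892.4 Wh = 0.8924 kWh
Daily savings = 0.8924 × $0.148 = $0.1321
Payback = $10.15 / $0.1321 per day = 76.85 days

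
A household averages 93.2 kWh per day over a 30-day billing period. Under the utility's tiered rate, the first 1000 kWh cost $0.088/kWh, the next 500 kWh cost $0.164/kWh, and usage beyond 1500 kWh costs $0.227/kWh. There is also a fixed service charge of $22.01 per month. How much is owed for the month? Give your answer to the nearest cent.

$486.20

Usage = 93.2 kWh/day × 30 days = 2796 kWh
First 1000 kWh × $0.088 = $88.00
Next 500 kWh × $0.164 = $82.00
Remaining 1296 kWh × $0.227 = $294.19
Energy charge = $464.19; + service $22.01 = $486.20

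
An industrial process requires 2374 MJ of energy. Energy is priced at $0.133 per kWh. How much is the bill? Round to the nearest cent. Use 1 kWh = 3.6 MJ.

$87.71

2374 MJ × (0.27778 kWh/MJ) = 659.4 kWh
Cost = 659.4 kWh × $0.133/kWh = $87.71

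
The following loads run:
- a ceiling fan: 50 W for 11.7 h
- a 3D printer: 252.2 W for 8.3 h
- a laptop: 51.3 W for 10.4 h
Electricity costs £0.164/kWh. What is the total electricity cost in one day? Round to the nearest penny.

£0.53

ceiling fan: 50 W × 11.7 h = 585 Wh = 0.585 kWh
3D printer: 252.2 W × 8.3 h = 2,093 Wh = 2.093 kWh
laptop: 51.3 W × 10.4 h = 534 Wh = 0.5335 kWh
Total energy = 0.585 + 2.093 + 0.5335 = 3.212 kWh
Cost = 3.212 kWh × £0.164 = £0.53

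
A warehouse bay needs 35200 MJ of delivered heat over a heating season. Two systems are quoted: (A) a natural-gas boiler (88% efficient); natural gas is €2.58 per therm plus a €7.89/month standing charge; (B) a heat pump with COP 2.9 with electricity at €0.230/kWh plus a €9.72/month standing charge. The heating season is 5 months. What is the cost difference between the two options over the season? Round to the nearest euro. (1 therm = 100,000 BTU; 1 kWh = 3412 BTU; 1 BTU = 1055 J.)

Heat load = 35200 MJ = 35,200,000,000 J / 1055 = 33,364,929 BTU
Gas: input = 33,364,929 / 0.88 = 37,914,692 BTU = 379.1 therm → 379.1 × €2.58 = €978.20; + 5 × €7.89 standing = €1,017.65
Heat pump: 33,364,929 BTU / 3412 = 9,779 kWh heat; / 2.9 = 3,372 kWh in → × €0.230 = €775.55; + 5 × €9.72 standing = €824.15
Difference = |€1,017.65 − €824.15| = €193.50 ≈ €193

€193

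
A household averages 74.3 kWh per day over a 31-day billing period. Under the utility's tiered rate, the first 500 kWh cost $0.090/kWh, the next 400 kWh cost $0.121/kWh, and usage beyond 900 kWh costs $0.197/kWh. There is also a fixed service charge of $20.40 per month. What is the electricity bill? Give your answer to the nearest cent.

Usage = 74.3 kWh/day × 31 days = 2303.3 kWh
First 500 kWh × $0.090 = $45.00
Next 400 kWh × $0.121 = $48.40
Remaining 1403.3 kWh × $0.197 = $276.45
Energy charge = $369.85; + service $20.40 = $390.25

$390.25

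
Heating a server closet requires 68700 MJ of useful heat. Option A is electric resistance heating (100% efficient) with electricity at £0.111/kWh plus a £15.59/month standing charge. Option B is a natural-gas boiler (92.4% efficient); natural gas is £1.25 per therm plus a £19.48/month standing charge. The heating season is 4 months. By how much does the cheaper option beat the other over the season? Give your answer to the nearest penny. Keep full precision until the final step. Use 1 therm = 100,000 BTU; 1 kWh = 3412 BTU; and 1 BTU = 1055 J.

Heat load = 68700 MJ = 68,700,000,000 J / 1055 = 65,118,483 BTU
Gas: input = 65,118,483 / 0.924 = 70,474,549 BTU = 704.7 therm → 704.7 × £1.25 = £880.93; + 4 × £19.48 standing = £958.85
Electric: 65,118,483 BTU / 3412 = 19,090 kWh → × £0.111 = £2,118.45; + 4 × £15.59 standing = £2,180.81
Difference = |£958.85 − £2,180.81| = £1,221.96

£1221.96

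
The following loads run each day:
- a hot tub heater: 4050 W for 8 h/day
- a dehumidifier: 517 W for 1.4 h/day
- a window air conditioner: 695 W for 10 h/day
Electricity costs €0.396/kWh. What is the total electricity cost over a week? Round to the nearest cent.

€111.08

hot tub heater: 4050 W × 8 h × 7 d = 226,800 Wh = 226.8 kWh
dehumidifier: 517 W × 1.4 h × 7 d = 5,067 Wh = 5.067 kWh
window air conditioner: 695 W × 10 h × 7 d = 48,650 Wh = 48.65 kWh
Total energy = 226.8 + 5.067 + 48.65 = 280.5 kWh
Cost = 280.5 kWh × €0.396 = €111.08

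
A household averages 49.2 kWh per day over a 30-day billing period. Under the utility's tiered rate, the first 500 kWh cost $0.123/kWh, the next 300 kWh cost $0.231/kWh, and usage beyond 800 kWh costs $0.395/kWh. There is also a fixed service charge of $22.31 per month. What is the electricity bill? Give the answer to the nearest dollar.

$420

Usage = 49.2 kWh/day × 30 days = 1476 kWh
First 500 kWh × $0.123 = $61.50
Next 300 kWh × $0.231 = $69.30
Remaining 676 kWh × $0.395 = $267.02
Energy charge = $397.82; + service $22.31 = $420.13 ≈ $420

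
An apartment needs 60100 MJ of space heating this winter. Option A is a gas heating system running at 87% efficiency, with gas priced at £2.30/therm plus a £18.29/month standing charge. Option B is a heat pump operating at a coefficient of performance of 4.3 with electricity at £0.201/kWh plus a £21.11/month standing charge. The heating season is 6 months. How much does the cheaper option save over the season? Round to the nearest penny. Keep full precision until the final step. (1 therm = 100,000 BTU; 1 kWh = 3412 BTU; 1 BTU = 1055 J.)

£708.66

Heat load = 60100 MJ = 60,100,000,000 J / 1055 = 56,966,825 BTU
Gas: input = 56,966,825 / 0.87 = 65,479,109 BTU = 654.8 therm → 654.8 × £2.30 = £1,506.02; + 6 × £18.29 standing = £1,615.76
Heat pump: 56,966,825 BTU / 3412 = 16,700 kWh heat; / 4.3 = 3,883 kWh in → × £0.201 = £780.44; + 6 × £21.11 standing = £907.10
Difference = |£1,615.76 − £907.10| = £708.66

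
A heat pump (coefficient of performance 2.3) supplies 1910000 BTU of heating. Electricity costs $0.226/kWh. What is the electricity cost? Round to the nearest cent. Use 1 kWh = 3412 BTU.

$55.01

Heat delivered = 1,910,000 BTU / 3412 = 559.8 kWh
Electrical input = 559.8 kWh / 2.3 = 243.4 kWh
Cost = 243.4 × $0.226/kWh = $55.01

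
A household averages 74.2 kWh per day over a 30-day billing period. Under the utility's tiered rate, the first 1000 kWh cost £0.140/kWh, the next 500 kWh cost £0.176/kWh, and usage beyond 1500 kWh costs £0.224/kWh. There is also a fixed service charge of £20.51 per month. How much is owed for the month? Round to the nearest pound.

Usage = 74.2 kWh/day × 30 days = 2226 kWh
First 1000 kWh × £0.140 = £140.00
Next 500 kWh × £0.176 = £88.00
Remaining 726 kWh × £0.224 = £162.62
Energy charge = £390.62; + service £20.51 = £411.13 ≈ £411

£411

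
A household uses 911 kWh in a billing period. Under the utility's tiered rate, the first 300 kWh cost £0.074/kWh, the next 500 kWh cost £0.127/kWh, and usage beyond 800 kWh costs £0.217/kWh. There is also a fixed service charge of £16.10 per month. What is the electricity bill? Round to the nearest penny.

£125.89

First 300 kWh × £0.074 = £22.20
Next 500 kWh × £0.127 = £63.50
Remaining 111 kWh × £0.217 = £24.09
Energy charge = £109.79; + service £16.10 = £125.89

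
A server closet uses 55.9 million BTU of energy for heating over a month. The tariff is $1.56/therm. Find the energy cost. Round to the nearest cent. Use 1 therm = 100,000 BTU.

55.9 million BTU × (10 therm/million BTU) = 559 therm
Cost = 559 therm × $1.56/therm = $872.04

$872.04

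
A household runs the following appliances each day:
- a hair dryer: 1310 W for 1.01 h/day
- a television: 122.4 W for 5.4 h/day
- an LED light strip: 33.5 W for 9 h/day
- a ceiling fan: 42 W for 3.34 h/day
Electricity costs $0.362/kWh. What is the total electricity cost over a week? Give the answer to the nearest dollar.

$6

hair dryer: 1310 W × 1.01 h × 7 d = 9,262 Wh = 9.262 kWh
television: 122.4 W × 5.4 h × 7 d = 4,627 Wh = 4.627 kWh
LED light strip: 33.5 W × 9 h × 7 d = 2,110 Wh = 2.111 kWh
ceiling fan: 42 W × 3.34 h × 7 d = 982 Wh = 0.982 kWh
Total energy = 9.262 + 4.627 + 2.111 + 0.982 = 16.98 kWh
Cost = 16.98 kWh × $0.362 = $6.15 ≈ $6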